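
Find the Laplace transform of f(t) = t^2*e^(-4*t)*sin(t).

2*(3*s^2 + 24*s + 47)/(s^2 + 8*s + 17)^3

L{sin(t)} = 1/(s^2 + 1).
Multiplying by e^(-4t) shifts s → s + 4, so L{e^(-4*t)*sin(t)} = 1/((s + 4)^2 + 1).
Then apply L{t^2·g(t)} = (-1)^2 d^2/ds^2[G(s)] with G(s) = 1/((s + 4)^2 + 1):
differentiating 2 times and applying the sign gives 2*(3*s^2 + 24*s + 47)/(s^2 + 8*s + 17)^3.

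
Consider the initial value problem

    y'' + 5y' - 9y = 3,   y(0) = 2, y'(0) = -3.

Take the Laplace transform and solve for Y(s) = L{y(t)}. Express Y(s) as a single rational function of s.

Y(s) = (2*s^2 + 7*s + 3)/(s^3 + 5*s^2 - 9*s)

Transform both sides with L{·}.
The derivative rules (L{y''} = s^2 Y - s·y(0) - y'(0) and L{y'} = sY - y(0), with y(0) = 2, y'(0) = -3) turn the left side into (s^2 + 5*s - 9)Y - (2*s + 7).
The right side is L{3} = 3/s.
So (s^2 + 5*s - 9)Y = 3/s + (2*s + 7).
Isolate Y and clear denominators.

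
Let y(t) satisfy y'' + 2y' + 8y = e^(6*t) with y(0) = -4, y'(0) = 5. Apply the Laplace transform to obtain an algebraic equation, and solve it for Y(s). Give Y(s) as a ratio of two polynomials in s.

Apply the Laplace transform to the equation.
Using L{y''} = s^2 Y - s·y(0) - y'(0) and L{y'} = sY - y(0), with y(0) = -4, y'(0) = 5, the left side becomes (s^2 + 2*s + 8)Y - (-4*s - 3).
The right side is L{e^(6*t)} = 1/(s - 6).
So (s^2 + 2*s + 8)Y = 1/(s - 6) + (-4*s - 3).
Divide through and combine into a single rational function.

Y(s) = (-4*s^2 + 21*s + 19)/(s^3 - 4*s^2 - 4*s - 48)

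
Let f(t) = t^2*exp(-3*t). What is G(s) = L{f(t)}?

L{e^(-3t)} = 1/(s + 3).
Then apply L{t^2·g(t)} = (-1)^2 d^2/ds^2[H(s)] with H(s) = 1/(s + 3):
differentiating 2 times and applying the sign gives 2/(s + 3)^3.

G(s) = 2/(s + 3)^3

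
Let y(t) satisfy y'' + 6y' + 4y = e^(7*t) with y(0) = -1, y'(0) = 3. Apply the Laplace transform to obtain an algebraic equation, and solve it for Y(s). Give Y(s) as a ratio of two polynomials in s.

Take the Laplace transform of both sides.
Using L{y''} = s^2 Y - s·y(0) - y'(0) and L{y'} = sY - y(0), with y(0) = -1, y'(0) = 3, the left side becomes (s^2 + 6*s + 4)Y - (-s - 3).
The right side is L{e^(7*t)} = 1/(s - 7).
So (s^2 + 6*s + 4)Y = 1/(s - 7) + (-s - 3).
Divide through and combine into a single rational function.

Y(s) = (-s^2 + 4*s + 22)/(s^3 - s^2 - 38*s - 28)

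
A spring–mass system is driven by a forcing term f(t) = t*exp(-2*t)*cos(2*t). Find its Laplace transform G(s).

G(s) = s*(s + 4)/(s^2 + 4*s + 8)^2

L{cos(2t)} = s/(s^2 + 4).
Multiplying by e^(-2t) shifts s → s + 2, so L{exp(-2*t)*cos(2*t)} = (s + 2)/((s + 2)^2 + 4).
Then apply L{t·g(t)} = -d/ds[H(s)] with H(s) = (s + 2)/((s + 2)^2 + 4):
differentiating 1 time and applying the sign gives s*(s + 4)/(s^2 + 4*s + 8)^2.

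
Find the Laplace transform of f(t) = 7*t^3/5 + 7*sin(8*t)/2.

By linearity of the Laplace transform, transform each term separately.
(7/5)·[L{t^3} = 3!/s^4 = 6/s^4]; (7/2)·[L{sin(8t)} = 8/(s^2 + 64)].

28/(s^2 + 64) + 42/(5*s^4)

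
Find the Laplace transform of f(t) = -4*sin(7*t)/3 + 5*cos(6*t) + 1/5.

5*s/(s^2 + 36) - 28/(3*(s^2 + 49)) + 1/(5*s)

The transform is linear, so treat each term independently.
L{1/5} = (1/5)/s; (-4/3)·[L{sin(7t)} = 7/(s^2 + 49)]; (5)·[L{cos(6t)} = s/(s^2 + 36)].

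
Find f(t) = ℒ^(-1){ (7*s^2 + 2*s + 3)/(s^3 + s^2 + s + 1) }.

f(t) = -sin(t) + 3*cos(t) + 4*exp(-t)

Factor the denominator: s^3 + s^2 + s + 1 = (s + 1)*(s^2 + 1).
Partial fraction decomposition gives [4/(s + 1)] + [3*s/(s^2 + 1)] + [-1/(s^2 + 1)].
Invert each term: 4/(s + 1) ↔ 4e^(-t); 3·s/(s^2 + 1) ↔ 3cos(t); -1·1/(s^2 + 1) ↔ -sin(t).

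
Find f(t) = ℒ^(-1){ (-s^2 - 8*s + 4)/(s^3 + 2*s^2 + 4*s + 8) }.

Factor the denominator: s^3 + 2*s^2 + 4*s + 8 = (s + 2)*(s^2 + 4).
Partial fraction decomposition gives [2/(s + 2)] + [-3*s/(s^2 + 4)] + [-2/(s^2 + 4)].
Invert each term: 2/(s + 2) ↔ 2e^(-2t); -3·s/(s^2 + 4) ↔ -3cos(2t); -1·2/(s^2 + 4) ↔ -sin(2t).

f(t) = -sin(2*t) - 3*cos(2*t) + 2*exp(-2*t)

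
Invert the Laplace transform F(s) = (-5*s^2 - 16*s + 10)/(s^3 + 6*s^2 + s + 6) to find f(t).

Factor the denominator: s^3 + 6*s^2 + s + 6 = (s + 6)*(s^2 + 1).
Partial fraction decomposition gives [-2/(s + 6)] + [-3*s/(s^2 + 1)] + [2/(s^2 + 1)].
Invert each term: -2/(s + 6) ↔ -2e^(-6t); -3·s/(s^2 + 1) ↔ -3cos(t); 2·1/(s^2 + 1) ↔ 2sin(t).

f(t) = 2*sin(t) - 3*cos(t) - 2*exp(-6*t)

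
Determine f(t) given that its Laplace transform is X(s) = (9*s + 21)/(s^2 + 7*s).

f(t) = 3 + 6*exp(-7*t)

Factor the denominator: s^2 + 7*s = s*(s + 7).
Partial fraction decomposition gives [3/s] + [6/(s + 7)].
Invert each term: 3/(s - 0) ↔ 3e^(0t); 6/(s + 7) ↔ 6e^(-7t).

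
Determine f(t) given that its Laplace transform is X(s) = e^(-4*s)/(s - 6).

f(t) = Heaviside(t - 4)*(exp(6*t - 24))

The factor e^(-4s) signals a time shift by c = 4 (second shifting theorem).
L{e^(6t)} = 1/(s - 6), so L^-1{1/(s - 6)} = e^(6*t).
Hence the inverse is u(t - 4) times that function evaluated at t - 4.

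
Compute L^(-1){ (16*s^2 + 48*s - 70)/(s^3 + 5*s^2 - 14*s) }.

Factor the denominator: s^3 + 5*s^2 - 14*s = s*(s - 2)*(s + 7).
Partial fraction decomposition gives [5/(s - 2)] + [6/(s + 7)] + [5/s].
Invert each term: 5/(s - 2) ↔ 5e^(2t); 6/(s + 7) ↔ 6e^(-7t); 5/(s - 0) ↔ 5e^(0t).

5*exp(2*t) + 5 + 6*exp(-7*t)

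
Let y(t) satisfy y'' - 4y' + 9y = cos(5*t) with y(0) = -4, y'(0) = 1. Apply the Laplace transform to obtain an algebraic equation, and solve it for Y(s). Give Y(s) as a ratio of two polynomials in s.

Y(s) = (-4*s^3 + 17*s^2 - 99*s + 425)/(s^4 - 4*s^3 + 34*s^2 - 100*s + 225)

Transform both sides with L{·}.
With L{y''} = s^2 Y - s·y(0) - y'(0) and L{y'} = sY - y(0), with y(0) = -4, y'(0) = 1: the LHS transforms to (s^2 - 4*s + 9)Y - (-4*s + 17).
The right side is L{cos(5*t)} = s/(s^2 + 25).
So (s^2 - 4*s + 9)Y = s/(s^2 + 25) + (-4*s + 17).
Divide through and combine into a single rational function.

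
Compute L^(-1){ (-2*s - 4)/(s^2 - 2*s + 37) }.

Complete the square in the denominator: s^2 - 2*s + 37 = (s - 1)^2 + 6^2.
Split the numerator to match: -2*s - 4 = -2·(s - 1) - 1·6.
Invert each term: -2·(s - 1)/((s - 1)^2 + 36) ↔ -2e^(t)cos(6t); -1·6/((s - 1)^2 + 36) ↔ -e^(t)sin(6t).

-exp(t)*sin(6*t) - 2*exp(t)*cos(6*t)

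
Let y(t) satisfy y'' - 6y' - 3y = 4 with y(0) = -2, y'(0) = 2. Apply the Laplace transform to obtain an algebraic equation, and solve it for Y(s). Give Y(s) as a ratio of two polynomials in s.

Y(s) = (-2*s^2 + 14*s + 4)/(s^3 - 6*s^2 - 3*s)

Transform both sides with L{·}.
The derivative rules (L{y''} = s^2 Y - s·y(0) - y'(0) and L{y'} = sY - y(0), with y(0) = -2, y'(0) = 2) turn the left side into (s^2 - 6*s - 3)Y - (-2*s + 14).
The right side is L{4} = 4/s.
So (s^2 - 6*s - 3)Y = 4/s + (-2*s + 14).
Divide through and combine into a single rational function.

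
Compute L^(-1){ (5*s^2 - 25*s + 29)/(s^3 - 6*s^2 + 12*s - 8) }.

Factor the denominator: s^3 - 6*s^2 + 12*s - 8 = (s - 2)^3.
Partial fraction decomposition gives [5/(s - 2)] + [-5/(s - 2)^2] + [-1/(s - 2)^3].
Invert each term: 5/(s - 2) ↔ 5e^(2t); -5/(s - 2)^2 ↔ -5t·e^(2t); -1/(s - 2)^3 ↔ (-1/2)t^2·e^(2t).

-t^2*exp(2*t)/2 - 5*t*exp(2*t) + 5*exp(2*t)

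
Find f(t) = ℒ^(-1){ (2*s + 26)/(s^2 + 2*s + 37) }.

f(t) = 4*exp(-t)*sin(6*t) + 2*exp(-t)*cos(6*t)

Complete the square in the denominator: s^2 + 2*s + 37 = (s + 1)^2 + 6^2.
Split the numerator to match: 2*s + 26 = 2·(s + 1) + 4·6.
Invert each term: 2·(s + 1)/((s + 1)^2 + 36) ↔ 2e^(-t)cos(6t); 4·6/((s + 1)^2 + 36) ↔ 4e^(-t)sin(6t).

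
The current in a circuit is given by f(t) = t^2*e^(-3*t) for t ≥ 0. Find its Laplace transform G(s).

G(s) = 2/(s + 3)^3

L{t^2} = 2!/s^3 = 2/s^3.
By the first shifting theorem, multiplying by e^(-3t) replaces s with s + 3.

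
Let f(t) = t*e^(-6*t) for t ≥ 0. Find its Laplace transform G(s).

L{t} = 1!/s^2 = 1/s^2.
By the first shifting theorem, multiplying by e^(-6t) replaces s with s + 6.

G(s) = (s + 6)^(-2)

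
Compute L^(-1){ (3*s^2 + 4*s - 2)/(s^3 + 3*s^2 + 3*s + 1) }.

Factor the denominator: s^3 + 3*s^2 + 3*s + 1 = (s + 1)^3.
Partial fraction decomposition gives [3/(s + 1)] + [-2/(s + 1)^2] + [-3/(s + 1)^3].
Invert each term: 3/(s + 1) ↔ 3e^(-t); -2/(s + 1)^2 ↔ -2t·e^(-t); -3/(s + 1)^3 ↔ (-3/2)t^2·e^(-t).

-3*t^2*exp(-t)/2 - 2*t*exp(-t) + 3*exp(-t)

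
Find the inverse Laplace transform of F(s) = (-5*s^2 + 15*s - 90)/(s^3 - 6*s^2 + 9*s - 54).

-4*exp(6*t) + 3*sin(3*t) - cos(3*t)

Factor the denominator: s^3 - 6*s^2 + 9*s - 54 = (s - 6)*(s^2 + 9).
Partial fraction decomposition gives [-4/(s - 6)] + [-s/(s^2 + 9)] + [9/(s^2 + 9)].
Invert each term: -4/(s - 6) ↔ -4e^(6t); -1·s/(s^2 + 9) ↔ -cos(3t); 3·3/(s^2 + 9) ↔ 3sin(3t).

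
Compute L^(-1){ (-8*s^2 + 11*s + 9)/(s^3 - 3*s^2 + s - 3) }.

Factor the denominator: s^3 - 3*s^2 + s - 3 = (s - 3)*(s^2 + 1).
Partial fraction decomposition gives [-3/(s - 3)] + [-5*s/(s^2 + 1)] + [-4/(s^2 + 1)].
Invert each term: -3/(s - 3) ↔ -3e^(3t); -5·s/(s^2 + 1) ↔ -5cos(t); -4·1/(s^2 + 1) ↔ -4sin(t).

-3*exp(3*t) - 4*sin(t) - 5*cos(t)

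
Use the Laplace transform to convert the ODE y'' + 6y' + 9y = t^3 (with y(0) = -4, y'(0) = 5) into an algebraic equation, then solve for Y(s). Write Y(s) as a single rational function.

Take the Laplace transform of both sides.
The derivative rules (L{y''} = s^2 Y - s·y(0) - y'(0) and L{y'} = sY - y(0), with y(0) = -4, y'(0) = 5) turn the left side into (s^2 + 6*s + 9)Y - (-4*s - 19).
The right side is L{t^3} = 6/s^4.
So (s^2 + 6*s + 9)Y = 6/s^4 + (-4*s - 19).
Divide through and combine into a single rational function.

Y(s) = (-4*s^5 - 19*s^4 + 6)/(s^6 + 6*s^5 + 9*s^4)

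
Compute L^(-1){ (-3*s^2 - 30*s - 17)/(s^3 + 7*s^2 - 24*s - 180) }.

Factor the denominator: s^3 + 7*s^2 - 24*s - 180 = (s - 5)*(s + 6)^2.
Partial fraction decomposition gives [-1/(s + 6)] + [-5/(s + 6)^2] + [-2/(s - 5)].
Invert each term: -1/(s + 6) ↔ -e^(-6t); -5/(s + 6)^2 ↔ -5t·e^(-6t); -2/(s - 5) ↔ -2e^(5t).

-5*t*exp(-6*t) - 2*exp(5*t) - exp(-6*t)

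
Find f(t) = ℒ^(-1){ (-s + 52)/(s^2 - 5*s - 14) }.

Factor the denominator: s^2 - 5*s - 14 = (s - 7)*(s + 2).
Partial fraction decomposition gives [-6/(s + 2)] + [5/(s - 7)].
Invert each term: -6/(s + 2) ↔ -6e^(-2t); 5/(s - 7) ↔ 5e^(7t).

f(t) = 5*exp(7*t) - 6*exp(-2*t)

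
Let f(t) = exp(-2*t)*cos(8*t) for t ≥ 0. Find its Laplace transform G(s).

L{cos(8t)} = s/(s^2 + 64).
By the first shifting theorem, multiplying by e^(-2t) replaces s with s + 2.

G(s) = (s + 2)/((s + 2)^2 + 64)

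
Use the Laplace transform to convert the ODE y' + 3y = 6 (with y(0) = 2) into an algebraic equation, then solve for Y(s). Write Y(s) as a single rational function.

Y(s) = 2/s

Laplace-transform each side.
With L{y'} = sY - y(0) = sY - 2: the LHS transforms to (s + 3)Y - (2).
The right side is L{6} = 6/s.
So (s + 3)Y = 6/s + (2).
Isolate Y and clear denominators.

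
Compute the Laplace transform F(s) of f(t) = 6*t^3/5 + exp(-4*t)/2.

By linearity of the Laplace transform, transform each term separately.
(1/2)·[L{e^(-4t)} = 1/(s + 4)]; (6/5)·[L{t^3} = 3!/s^4 = 6/s^4].

F(s) = 1/(2*(s + 4)) + 36/(5*s^4)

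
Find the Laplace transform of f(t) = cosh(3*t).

L{cosh(3t)} = s/(s^2 - 9).

s/(s^2 - 9)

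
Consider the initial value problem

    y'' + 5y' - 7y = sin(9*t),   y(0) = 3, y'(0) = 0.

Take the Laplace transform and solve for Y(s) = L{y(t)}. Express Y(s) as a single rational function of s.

Y(s) = (3*s^3 + 15*s^2 + 243*s + 1224)/(s^4 + 5*s^3 + 74*s^2 + 405*s - 567)

Apply the Laplace transform to the equation.
The derivative rules (L{y''} = s^2 Y - s·y(0) - y'(0) and L{y'} = sY - y(0), with y(0) = 3, y'(0) = 0) turn the left side into (s^2 + 5*s - 7)Y - (3*s + 15).
The right side is L{sin(9*t)} = 9/(s^2 + 81).
So (s^2 + 5*s - 7)Y = 9/(s^2 + 81) + (3*s + 15).
Solve for Y(s) and write it as one ratio of polynomials.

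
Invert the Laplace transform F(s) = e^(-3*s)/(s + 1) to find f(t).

The factor e^(-3s) signals a time shift by c = 3 (second shifting theorem).
L{e^(-t)} = 1/(s + 1), so L^-1{1/(s + 1)} = e^(-t).
Hence the inverse is u(t - 3) times that function evaluated at t - 3.

f(t) = Heaviside(t - 3)*(exp(-t + 3))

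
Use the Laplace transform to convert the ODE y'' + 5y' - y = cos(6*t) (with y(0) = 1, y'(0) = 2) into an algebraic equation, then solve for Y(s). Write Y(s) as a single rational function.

Apply the Laplace transform to the equation.
Using L{y''} = s^2 Y - s·y(0) - y'(0) and L{y'} = sY - y(0), with y(0) = 1, y'(0) = 2, the left side becomes (s^2 + 5*s - 1)Y - (s + 7).
The right side is L{cos(6*t)} = s/(s^2 + 36).
So (s^2 + 5*s - 1)Y = s/(s^2 + 36) + (s + 7).
Solve for Y(s) and write it as one ratio of polynomials.

Y(s) = (s^3 + 7*s^2 + 37*s + 252)/(s^4 + 5*s^3 + 35*s^2 + 180*s - 36)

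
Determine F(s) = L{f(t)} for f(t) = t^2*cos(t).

F(s) = 2*s*(s^2 - 3)/(s^2 + 1)^3

L{cos(t)} = s/(s^2 + 1).
Then apply L{t^2·g(t)} = (-1)^2 d^2/ds^2[G(s)] with G(s) = s/(s^2 + 1):
differentiating 2 times and applying the sign gives 2*s*(s^2 - 3)/(s^2 + 1)^3.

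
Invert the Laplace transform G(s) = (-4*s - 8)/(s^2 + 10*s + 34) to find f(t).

f(t) = 4*exp(-5*t)*sin(3*t) - 4*exp(-5*t)*cos(3*t)

Complete the square in the denominator: s^2 + 10*s + 34 = (s + 5)^2 + 3^2.
Split the numerator to match: -4*s - 8 = -4·(s + 5) + 4·3.
Invert each term: -4·(s + 5)/((s + 5)^2 + 9) ↔ -4e^(-5t)cos(3t); 4·3/((s + 5)^2 + 9) ↔ 4e^(-5t)sin(3t).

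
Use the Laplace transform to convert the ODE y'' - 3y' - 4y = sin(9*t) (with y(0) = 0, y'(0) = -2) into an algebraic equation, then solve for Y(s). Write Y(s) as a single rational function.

Y(s) = (-2*s^2 - 153)/(s^4 - 3*s^3 + 77*s^2 - 243*s - 324)

Take the Laplace transform of both sides.
Using L{y''} = s^2 Y - s·y(0) - y'(0) and L{y'} = sY - y(0), with y(0) = 0, y'(0) = -2, the left side becomes (s^2 - 3*s - 4)Y - (-2).
The right side is L{sin(9*t)} = 9/(s^2 + 81).
So (s^2 - 3*s - 4)Y = 9/(s^2 + 81) + (-2).
Divide through and combine into a single rational function.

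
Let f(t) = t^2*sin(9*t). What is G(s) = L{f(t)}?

G(s) = 54*(s^2 - 27)/(s^2 + 81)^3

L{sin(9t)} = 9/(s^2 + 81).
Then apply L{t^2·g(t)} = (-1)^2 d^2/ds^2[H(s)] with H(s) = 9/(s^2 + 81):
differentiating 2 times and applying the sign gives 54*(s^2 - 27)/(s^2 + 81)^3.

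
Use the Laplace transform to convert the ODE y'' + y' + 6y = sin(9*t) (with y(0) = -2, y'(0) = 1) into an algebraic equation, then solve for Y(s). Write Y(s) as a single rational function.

Y(s) = (-2*s^3 - s^2 - 162*s - 72)/(s^4 + s^3 + 87*s^2 + 81*s + 486)

Laplace-transform each side.
Using L{y''} = s^2 Y - s·y(0) - y'(0) and L{y'} = sY - y(0), with y(0) = -2, y'(0) = 1, the left side becomes (s^2 + s + 6)Y - (-2*s - 1).
The right side is L{sin(9*t)} = 9/(s^2 + 81).
So (s^2 + s + 6)Y = 9/(s^2 + 81) + (-2*s - 1).
Solve for Y(s) and write it as one ratio of polynomials.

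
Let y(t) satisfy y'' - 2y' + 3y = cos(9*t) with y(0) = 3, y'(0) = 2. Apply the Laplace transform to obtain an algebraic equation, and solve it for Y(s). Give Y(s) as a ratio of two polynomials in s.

Y(s) = (3*s^3 - 4*s^2 + 244*s - 324)/(s^4 - 2*s^3 + 84*s^2 - 162*s + 243)

Apply the Laplace transform to the equation.
With L{y''} = s^2 Y - s·y(0) - y'(0) and L{y'} = sY - y(0), with y(0) = 3, y'(0) = 2: the LHS transforms to (s^2 - 2*s + 3)Y - (3*s - 4).
The right side is L{cos(9*t)} = s/(s^2 + 81).
So (s^2 - 2*s + 3)Y = s/(s^2 + 81) + (3*s - 4).
Divide through and combine into a single rational function.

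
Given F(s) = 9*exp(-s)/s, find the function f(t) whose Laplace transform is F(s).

The factor e^(-s) signals a time shift by c = 1 (second shifting theorem).
L{9} = 9/s, so L^-1{9/s} = 9.
Hence the inverse is u(t - 1) times that function evaluated at t - 1.

f(t) = Heaviside(t - 1)*(9)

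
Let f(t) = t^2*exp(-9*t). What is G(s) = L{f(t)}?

G(s) = 2/(s + 9)^3

L{e^(-9t)} = 1/(s + 9).
Then apply L{t^2·g(t)} = (-1)^2 d^2/ds^2[H(s)] with H(s) = 1/(s + 9):
differentiating 2 times and applying the sign gives 2/(s + 9)^3.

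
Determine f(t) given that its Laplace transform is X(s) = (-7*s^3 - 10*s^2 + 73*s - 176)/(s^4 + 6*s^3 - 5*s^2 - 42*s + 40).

f(t) = -3*exp(2*t) + 4*exp(t) - 6*exp(-4*t) - 2*exp(-5*t)

Factor the denominator: s^4 + 6*s^3 - 5*s^2 - 42*s + 40 = (s - 2)*(s - 1)*(s + 4)*(s + 5).
Partial fraction decomposition gives [4/(s - 1)] + [-3/(s - 2)] + [-6/(s + 4)] + [-2/(s + 5)].
Invert each term: 4/(s - 1) ↔ 4e^(t); -3/(s - 2) ↔ -3e^(2t); -6/(s + 4) ↔ -6e^(-4t); -2/(s + 5) ↔ -2e^(-5t).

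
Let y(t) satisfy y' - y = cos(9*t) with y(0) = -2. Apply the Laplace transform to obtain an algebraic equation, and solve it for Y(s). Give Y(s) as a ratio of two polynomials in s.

Y(s) = (-2*s^2 + s - 162)/(s^3 - s^2 + 81*s - 81)

Apply the Laplace transform to the equation.
With L{y'} = sY - y(0) = sY - (-2): the LHS transforms to (s - 1)Y - (-2).
The right side is L{cos(9*t)} = s/(s^2 + 81).
So (s - 1)Y = s/(s^2 + 81) + (-2).
Solve for Y(s) and write it as one ratio of polynomials.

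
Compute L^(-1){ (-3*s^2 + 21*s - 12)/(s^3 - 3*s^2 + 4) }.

6*t*exp(2*t) + exp(2*t) - 4*exp(-t)

Factor the denominator: s^3 - 3*s^2 + 4 = (s - 2)^2*(s + 1).
Partial fraction decomposition gives [1/(s - 2)] + [6/(s - 2)^2] + [-4/(s + 1)].
Invert each term: 1/(s - 2) ↔ e^(2t); 6/(s - 2)^2 ↔ 6t·e^(2t); -4/(s + 1) ↔ -4e^(-t).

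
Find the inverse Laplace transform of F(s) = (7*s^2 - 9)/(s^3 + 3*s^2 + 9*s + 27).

-4*sin(3*t) + 4*cos(3*t) + 3*exp(-3*t)

Factor the denominator: s^3 + 3*s^2 + 9*s + 27 = (s + 3)*(s^2 + 9).
Partial fraction decomposition gives [3/(s + 3)] + [4*s/(s^2 + 9)] + [-12/(s^2 + 9)].
Invert each term: 3/(s + 3) ↔ 3e^(-3t); 4·s/(s^2 + 9) ↔ 4cos(3t); -4·3/(s^2 + 9) ↔ -4sin(3t).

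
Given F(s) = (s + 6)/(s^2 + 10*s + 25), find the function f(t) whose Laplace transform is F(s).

Factor the denominator: s^2 + 10*s + 25 = (s + 5)^2.
Partial fraction decomposition gives [1/(s + 5)] + [(s + 5)^(-2)].
Invert each term: 1/(s + 5) ↔ e^(-5t); 1/(s + 5)^2 ↔ t·e^(-5t).

f(t) = t*exp(-5*t) + exp(-5*t)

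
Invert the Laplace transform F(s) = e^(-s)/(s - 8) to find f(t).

f(t) = Heaviside(t - 1)*(exp(8*t - 8))

The factor e^(-s) signals a time shift by c = 1 (second shifting theorem).
L{e^(8t)} = 1/(s - 8), so L^-1{1/(s - 8)} = e^(8*t).
Hence the inverse is u(t - 1) times that function evaluated at t - 1.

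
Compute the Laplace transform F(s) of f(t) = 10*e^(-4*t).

L{10} = 10/s.
By the first shifting theorem, multiplying by e^(-4t) replaces s with s + 4.

F(s) = 10/(s + 4)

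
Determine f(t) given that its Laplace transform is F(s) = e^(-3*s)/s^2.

f(t) = Heaviside(t - 3)*(t - 3)

The factor e^(-3s) signals a time shift by c = 3 (second shifting theorem).
L{t} = 1!/s^2 = 1/s^2, so L^-1{s^(-2)} = t.
Hence the inverse is u(t - 3) times that function evaluated at t - 3.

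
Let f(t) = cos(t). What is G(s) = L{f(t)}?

G(s) = s/(s^2 + 1)

L{cos(t)} = s/(s^2 + 1).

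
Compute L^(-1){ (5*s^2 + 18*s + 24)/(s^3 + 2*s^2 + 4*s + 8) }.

Factor the denominator: s^3 + 2*s^2 + 4*s + 8 = (s + 2)*(s^2 + 4).
Partial fraction decomposition gives [1/(s + 2)] + [4*s/(s^2 + 4)] + [10/(s^2 + 4)].
Invert each term: 1/(s + 2) ↔ e^(-2t); 4·s/(s^2 + 4) ↔ 4cos(2t); 5·2/(s^2 + 4) ↔ 5sin(2t).

5*sin(2*t) + 4*cos(2*t) + exp(-2*t)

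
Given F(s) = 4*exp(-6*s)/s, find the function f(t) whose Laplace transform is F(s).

The factor e^(-6s) signals a time shift by c = 6 (second shifting theorem).
L{4} = 4/s, so L^-1{4/s} = 4.
Hence the inverse is u(t - 6) times that function evaluated at t - 6.

f(t) = Heaviside(t - 6)*(4)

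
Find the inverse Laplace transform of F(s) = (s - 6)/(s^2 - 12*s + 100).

Rewrite the denominator: s^2 - 12*s + 100 = (s - 6)^2 + 64.
The form in (s - 6) signals a first-shifting-theorem factor e^(6t).
Since L{cos(8t)} = s/(s^2 + 64), the inverse is exp(6*t)*cos(8*t).

exp(6*t)*cos(8*t)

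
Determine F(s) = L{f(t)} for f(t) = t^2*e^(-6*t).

L{e^(-6t)} = 1/(s + 6).
Then apply L{t^2·g(t)} = (-1)^2 d^2/ds^2[G(s)] with G(s) = 1/(s + 6):
differentiating 2 times and applying the sign gives 2/(s + 6)^3.

F(s) = 2/(s + 6)^3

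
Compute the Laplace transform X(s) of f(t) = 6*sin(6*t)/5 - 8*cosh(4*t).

The transform is linear, so treat each term independently.
(-8)·[L{cosh(4t)} = s/(s^2 - 16)]; (6/5)·[L{sin(6t)} = 6/(s^2 + 36)].

X(s) = -8*s/(s^2 - 16) + 36/(5*(s^2 + 36))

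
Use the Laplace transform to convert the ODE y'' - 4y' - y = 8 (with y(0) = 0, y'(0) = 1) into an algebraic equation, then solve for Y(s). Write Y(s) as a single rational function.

Y(s) = (s + 8)/(s^3 - 4*s^2 - s)

Apply the Laplace transform to the equation.
Using L{y''} = s^2 Y - s·y(0) - y'(0) and L{y'} = sY - y(0), with y(0) = 0, y'(0) = 1, the left side becomes (s^2 - 4*s - 1)Y - (1).
The right side is L{8} = 8/s.
So (s^2 - 4*s - 1)Y = 8/s + (1).
Solve for Y(s) and write it as one ratio of polynomials.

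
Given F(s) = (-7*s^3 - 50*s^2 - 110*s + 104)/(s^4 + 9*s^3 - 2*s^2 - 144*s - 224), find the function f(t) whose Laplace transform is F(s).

Factor the denominator: s^4 + 9*s^3 - 2*s^2 - 144*s - 224 = (s - 4)*(s + 2)*(s + 4)*(s + 7).
Partial fraction decomposition gives [-3/(s - 4)] + [4/(s + 4)] + [-5/(s + 7)] + [-3/(s + 2)].
Invert each term: -3/(s - 4) ↔ -3e^(4t); 4/(s + 4) ↔ 4e^(-4t); -5/(s + 7) ↔ -5e^(-7t); -3/(s + 2) ↔ -3e^(-2t).

f(t) = -3*exp(4*t) - 3*exp(-2*t) + 4*exp(-4*t) - 5*exp(-7*t)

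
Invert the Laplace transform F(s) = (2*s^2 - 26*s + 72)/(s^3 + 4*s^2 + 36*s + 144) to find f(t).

f(t) = -3*sin(6*t) - 2*cos(6*t) + 4*exp(-4*t)

Factor the denominator: s^3 + 4*s^2 + 36*s + 144 = (s + 4)*(s^2 + 36).
Partial fraction decomposition gives [4/(s + 4)] + [-2*s/(s^2 + 36)] + [-18/(s^2 + 36)].
Invert each term: 4/(s + 4) ↔ 4e^(-4t); -2·s/(s^2 + 36) ↔ -2cos(6t); -3·6/(s^2 + 36) ↔ -3sin(6t).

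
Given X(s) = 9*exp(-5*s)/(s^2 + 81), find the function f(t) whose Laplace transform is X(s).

The factor e^(-5s) signals a time shift by c = 5 (second shifting theorem).
L{sin(9t)} = 9/(s^2 + 81), so L^-1{9/(s^2 + 81)} = sin(9*t).
Hence the inverse is u(t - 5) times that function evaluated at t - 5.

f(t) = Heaviside(t - 5)*(sin(9*t - 45))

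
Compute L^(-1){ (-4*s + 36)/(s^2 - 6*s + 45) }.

4*exp(3*t)*sin(6*t) - 4*exp(3*t)*cos(6*t)

Complete the square in the denominator: s^2 - 6*s + 45 = (s - 3)^2 + 6^2.
Split the numerator to match: -4*s + 36 = -4·(s - 3) + 4·6.
Invert each term: -4·(s - 3)/((s - 3)^2 + 36) ↔ -4e^(3t)cos(6t); 4·6/((s - 3)^2 + 36) ↔ 4e^(3t)sin(6t).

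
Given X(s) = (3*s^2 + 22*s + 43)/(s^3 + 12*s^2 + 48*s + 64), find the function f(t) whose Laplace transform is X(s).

Factor the denominator: s^3 + 12*s^2 + 48*s + 64 = (s + 4)^3.
Partial fraction decomposition gives [3/(s + 4)] + [-2/(s + 4)^2] + [3/(s + 4)^3].
Invert each term: 3/(s + 4) ↔ 3e^(-4t); -2/(s + 4)^2 ↔ -2t·e^(-4t); 3/(s + 4)^3 ↔ (3/2)t^2·e^(-4t).

f(t) = 3*t^2*exp(-4*t)/2 - 2*t*exp(-4*t) + 3*exp(-4*t)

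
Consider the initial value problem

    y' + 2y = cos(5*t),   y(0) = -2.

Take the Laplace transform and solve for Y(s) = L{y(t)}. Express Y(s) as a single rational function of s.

Y(s) = (-2*s^2 + s - 50)/(s^3 + 2*s^2 + 25*s + 50)

Transform both sides with L{·}.
With L{y'} = sY - y(0) = sY - (-2): the LHS transforms to (s + 2)Y - (-2).
The right side is L{cos(5*t)} = s/(s^2 + 25).
So (s + 2)Y = s/(s^2 + 25) + (-2).
Divide through and combine into a single rational function.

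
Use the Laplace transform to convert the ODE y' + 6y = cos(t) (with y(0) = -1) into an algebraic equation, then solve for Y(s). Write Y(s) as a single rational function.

Y(s) = (-s^2 + s - 1)/(s^3 + 6*s^2 + s + 6)

Laplace-transform each side.
Using L{y'} = sY - y(0) = sY - (-1), the left side becomes (s + 6)Y - (-1).
The right side is L{cos(t)} = s/(s^2 + 1).
So (s + 6)Y = s/(s^2 + 1) + (-1).
Divide through and combine into a single rational function.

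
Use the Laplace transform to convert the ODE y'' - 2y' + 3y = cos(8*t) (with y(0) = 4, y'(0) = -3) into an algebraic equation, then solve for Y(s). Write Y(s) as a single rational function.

Y(s) = (4*s^3 - 11*s^2 + 257*s - 704)/(s^4 - 2*s^3 + 67*s^2 - 128*s + 192)

Laplace-transform each side.
With L{y''} = s^2 Y - s·y(0) - y'(0) and L{y'} = sY - y(0), with y(0) = 4, y'(0) = -3: the LHS transforms to (s^2 - 2*s + 3)Y - (4*s - 11).
The right side is L{cos(8*t)} = s/(s^2 + 64).
So (s^2 - 2*s + 3)Y = s/(s^2 + 64) + (4*s - 11).
Solve for Y(s) and write it as one ratio of polynomials.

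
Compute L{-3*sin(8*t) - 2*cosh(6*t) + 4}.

-2*s/(s^2 - 36) - 24/(s^2 + 64) + 4/s

Apply the Laplace transform termwise.
(-3)·[L{sin(8t)} = 8/(s^2 + 64)]; L{4} = 4/s; (-2)·[L{cosh(6t)} = s/(s^2 - 36)].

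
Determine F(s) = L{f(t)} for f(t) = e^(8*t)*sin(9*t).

L{sin(9t)} = 9/(s^2 + 81).
By the first shifting theorem, multiplying by e^(8t) replaces s with s - 8.

F(s) = 9/((s - 8)^2 + 81)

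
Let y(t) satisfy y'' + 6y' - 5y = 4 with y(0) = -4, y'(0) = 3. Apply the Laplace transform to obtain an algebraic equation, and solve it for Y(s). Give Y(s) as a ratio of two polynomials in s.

Y(s) = (-4*s^2 - 21*s + 4)/(s^3 + 6*s^2 - 5*s)

Take the Laplace transform of both sides.
Using L{y''} = s^2 Y - s·y(0) - y'(0) and L{y'} = sY - y(0), with y(0) = -4, y'(0) = 3, the left side becomes (s^2 + 6*s - 5)Y - (-4*s - 21).
The right side is L{4} = 4/s.
So (s^2 + 6*s - 5)Y = 4/s + (-4*s - 21).
Divide through and combine into a single rational function.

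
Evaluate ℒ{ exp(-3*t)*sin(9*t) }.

9/((s + 3)^2 + 81)

L{sin(9t)} = 9/(s^2 + 81).
By the first shifting theorem, multiplying by e^(-3t) replaces s with s + 3.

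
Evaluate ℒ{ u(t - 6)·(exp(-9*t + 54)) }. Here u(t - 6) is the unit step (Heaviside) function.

By the second shifting theorem, L{u(t - c)·g(t - c)} = e^(-cs)·G(s) with c = 6 and G(s) = L{g(t)}.
L{e^(-9t)} = 1/(s + 9).

exp(-6*s)/(s + 9)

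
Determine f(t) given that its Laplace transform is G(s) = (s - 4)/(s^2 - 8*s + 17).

f(t) = exp(4*t)*cos(t)

Rewrite the denominator: s^2 - 8*s + 17 = (s - 4)^2 + 1.
The form in (s - 4) signals a first-shifting-theorem factor e^(4t).
Since L{cos(t)} = s/(s^2 + 1), the inverse is e^(4*t)*cos(t).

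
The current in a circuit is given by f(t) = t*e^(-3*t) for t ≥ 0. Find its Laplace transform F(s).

F(s) = (s + 3)^(-2)

L{e^(-3t)} = 1/(s + 3).
Then apply L{t·g(t)} = -d/ds[G(s)] with G(s) = 1/(s + 3):
differentiating 1 time and applying the sign gives (s + 3)^(-2).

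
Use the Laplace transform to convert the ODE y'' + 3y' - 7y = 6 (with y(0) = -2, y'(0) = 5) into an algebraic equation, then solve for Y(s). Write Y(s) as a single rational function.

Take the Laplace transform of both sides.
With L{y''} = s^2 Y - s·y(0) - y'(0) and L{y'} = sY - y(0), with y(0) = -2, y'(0) = 5: the LHS transforms to (s^2 + 3*s - 7)Y - (-2*s - 1).
The right side is L{6} = 6/s.
So (s^2 + 3*s - 7)Y = 6/s + (-2*s - 1).
Isolate Y and clear denominators.

Y(s) = (-2*s^2 - s + 6)/(s^3 + 3*s^2 - 7*s)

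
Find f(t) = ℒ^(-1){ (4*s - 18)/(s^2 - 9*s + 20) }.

f(t) = 2*exp(5*t) + 2*exp(4*t)

Factor the denominator: s^2 - 9*s + 20 = (s - 5)*(s - 4).
Partial fraction decomposition gives [2/(s - 4)] + [2/(s - 5)].
Invert each term: 2/(s - 4) ↔ 2e^(4t); 2/(s - 5) ↔ 2e^(5t).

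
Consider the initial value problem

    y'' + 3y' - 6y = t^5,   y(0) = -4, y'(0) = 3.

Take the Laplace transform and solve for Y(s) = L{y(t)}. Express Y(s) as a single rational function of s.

Apply the Laplace transform to the equation.
With L{y''} = s^2 Y - s·y(0) - y'(0) and L{y'} = sY - y(0), with y(0) = -4, y'(0) = 3: the LHS transforms to (s^2 + 3*s - 6)Y - (-4*s - 9).
The right side is L{t^5} = 120/s^6.
So (s^2 + 3*s - 6)Y = 120/s^6 + (-4*s - 9).
Isolate Y and clear denominators.

Y(s) = (-4*s^7 - 9*s^6 + 120)/(s^8 + 3*s^7 - 6*s^6)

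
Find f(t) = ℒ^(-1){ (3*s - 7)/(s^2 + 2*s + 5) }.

f(t) = -5*exp(-t)*sin(2*t) + 3*exp(-t)*cos(2*t)

Complete the square in the denominator: s^2 + 2*s + 5 = (s + 1)^2 + 2^2.
Split the numerator to match: 3*s - 7 = 3·(s + 1) - 5·2.
Invert each term: 3·(s + 1)/((s + 1)^2 + 4) ↔ 3e^(-t)cos(2t); -5·2/((s + 1)^2 + 4) ↔ -5e^(-t)sin(2t).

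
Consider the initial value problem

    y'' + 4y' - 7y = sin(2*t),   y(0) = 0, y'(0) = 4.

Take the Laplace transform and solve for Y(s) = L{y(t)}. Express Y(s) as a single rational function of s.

Y(s) = (4*s^2 + 18)/(s^4 + 4*s^3 - 3*s^2 + 16*s - 28)

Transform both sides with L{·}.
Using L{y''} = s^2 Y - s·y(0) - y'(0) and L{y'} = sY - y(0), with y(0) = 0, y'(0) = 4, the left side becomes (s^2 + 4*s - 7)Y - (4).
The right side is L{sin(2*t)} = 2/(s^2 + 4).
So (s^2 + 4*s - 7)Y = 2/(s^2 + 4) + (4).
Divide through and combine into a single rational function.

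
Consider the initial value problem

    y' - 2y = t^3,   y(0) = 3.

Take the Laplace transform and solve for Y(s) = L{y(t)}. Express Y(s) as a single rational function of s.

Y(s) = (3*s^4 + 6)/(s^5 - 2*s^4)

Transform both sides with L{·}.
Using L{y'} = sY - y(0) = sY - 3, the left side becomes (s - 2)Y - (3).
The right side is L{t^3} = 6/s^4.
So (s - 2)Y = 6/s^4 + (3).
Isolate Y and clear denominators.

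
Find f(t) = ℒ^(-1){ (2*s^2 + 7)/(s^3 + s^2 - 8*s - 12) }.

Factor the denominator: s^3 + s^2 - 8*s - 12 = (s - 3)*(s + 2)^2.
Partial fraction decomposition gives [1/(s + 2)] + [-3/(s + 2)^2] + [1/(s - 3)].
Invert each term: 1/(s + 2) ↔ e^(-2t); -3/(s + 2)^2 ↔ -3t·e^(-2t); 1/(s - 3) ↔ e^(3t).

f(t) = -3*t*exp(-2*t) + exp(3*t) + exp(-2*t)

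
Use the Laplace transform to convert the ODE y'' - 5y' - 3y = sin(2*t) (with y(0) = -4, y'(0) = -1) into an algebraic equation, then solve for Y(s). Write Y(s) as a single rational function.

Laplace-transform each side.
Using L{y''} = s^2 Y - s·y(0) - y'(0) and L{y'} = sY - y(0), with y(0) = -4, y'(0) = -1, the left side becomes (s^2 - 5*s - 3)Y - (-4*s + 19).
The right side is L{sin(2*t)} = 2/(s^2 + 4).
So (s^2 - 5*s - 3)Y = 2/(s^2 + 4) + (-4*s + 19).
Isolate Y and clear denominators.

Y(s) = (-4*s^3 + 19*s^2 - 16*s + 78)/(s^4 - 5*s^3 + s^2 - 20*s - 12)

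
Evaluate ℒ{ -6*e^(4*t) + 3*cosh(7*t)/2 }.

3*s/(2*(s^2 - 49)) - 6/(s - 4)

The transform is linear, so treat each term independently.
(-6)·[L{e^(4t)} = 1/(s - 4)]; (3/2)·[L{cosh(7t)} = s/(s^2 - 49)].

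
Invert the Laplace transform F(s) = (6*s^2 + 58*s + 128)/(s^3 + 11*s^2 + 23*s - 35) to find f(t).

f(t) = 4*exp(t) + exp(-5*t) + exp(-7*t)

Factor the denominator: s^3 + 11*s^2 + 23*s - 35 = (s - 1)*(s + 5)*(s + 7).
Partial fraction decomposition gives [1/(s + 7)] + [4/(s - 1)] + [1/(s + 5)].
Invert each term: 1/(s + 7) ↔ e^(-7t); 4/(s - 1) ↔ 4e^(t); 1/(s + 5) ↔ e^(-5t).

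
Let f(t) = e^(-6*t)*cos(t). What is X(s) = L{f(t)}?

X(s) = (s + 6)/((s + 6)^2 + 1)

L{cos(t)} = s/(s^2 + 1).
By the first shifting theorem, multiplying by e^(-6t) replaces s with s + 6.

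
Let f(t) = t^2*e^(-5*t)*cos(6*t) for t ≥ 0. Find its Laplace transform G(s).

L{cos(6t)} = s/(s^2 + 36).
Multiplying by e^(-5t) shifts s → s + 5, so L{e^(-5*t)*cos(6*t)} = (s + 5)/((s + 5)^2 + 36).
Then apply L{t^2·g(t)} = (-1)^2 d^2/ds^2[H(s)] with H(s) = (s + 5)/((s + 5)^2 + 36):
differentiating 2 times and applying the sign gives 2*(s + 5)*(s^2 + 10*s - 83)/(s^2 + 10*s + 61)^3.

G(s) = 2*(s + 5)*(s^2 + 10*s - 83)/(s^2 + 10*s + 61)^3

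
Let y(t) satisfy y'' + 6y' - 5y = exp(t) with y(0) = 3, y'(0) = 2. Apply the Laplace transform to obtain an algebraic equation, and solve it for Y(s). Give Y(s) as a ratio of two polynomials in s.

Transform both sides with L{·}.
The derivative rules (L{y''} = s^2 Y - s·y(0) - y'(0) and L{y'} = sY - y(0), with y(0) = 3, y'(0) = 2) turn the left side into (s^2 + 6*s - 5)Y - (3*s + 20).
The right side is L{exp(t)} = 1/(s - 1).
So (s^2 + 6*s - 5)Y = 1/(s - 1) + (3*s + 20).
Divide through and combine into a single rational function.

Y(s) = (3*s^2 + 17*s - 19)/(s^3 + 5*s^2 - 11*s + 5)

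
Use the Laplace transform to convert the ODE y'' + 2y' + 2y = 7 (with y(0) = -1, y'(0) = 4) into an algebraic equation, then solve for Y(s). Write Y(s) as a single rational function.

Take the Laplace transform of both sides.
Using L{y''} = s^2 Y - s·y(0) - y'(0) and L{y'} = sY - y(0), with y(0) = -1, y'(0) = 4, the left side becomes (s^2 + 2*s + 2)Y - (-s + 2).
The right side is L{7} = 7/s.
So (s^2 + 2*s + 2)Y = 7/s + (-s + 2).
Isolate Y and clear denominators.

Y(s) = (-s^2 + 2*s + 7)/(s^3 + 2*s^2 + 2*s)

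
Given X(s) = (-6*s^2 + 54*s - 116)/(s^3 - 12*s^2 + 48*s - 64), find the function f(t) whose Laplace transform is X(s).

Factor the denominator: s^3 - 12*s^2 + 48*s - 64 = (s - 4)^3.
Partial fraction decomposition gives [-6/(s - 4)] + [6/(s - 4)^2] + [4/(s - 4)^3].
Invert each term: -6/(s - 4) ↔ -6e^(4t); 6/(s - 4)^2 ↔ 6t·e^(4t); 4/(s - 4)^3 ↔ (2)t^2·e^(4t).

f(t) = 2*t^2*exp(4*t) + 6*t*exp(4*t) - 6*exp(4*t)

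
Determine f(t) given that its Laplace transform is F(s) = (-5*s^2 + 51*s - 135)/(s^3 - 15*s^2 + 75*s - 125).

Factor the denominator: s^3 - 15*s^2 + 75*s - 125 = (s - 5)^3.
Partial fraction decomposition gives [-5/(s - 5)] + [(s - 5)^(-2)] + [-5/(s - 5)^3].
Invert each term: -5/(s - 5) ↔ -5e^(5t); 1/(s - 5)^2 ↔ t·e^(5t); -5/(s - 5)^3 ↔ (-5/2)t^2·e^(5t).

f(t) = -5*t^2*exp(5*t)/2 + t*exp(5*t) - 5*exp(5*t)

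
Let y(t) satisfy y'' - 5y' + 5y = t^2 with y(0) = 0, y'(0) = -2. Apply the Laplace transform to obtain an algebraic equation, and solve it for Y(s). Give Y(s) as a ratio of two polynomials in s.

Laplace-transform each side.
The derivative rules (L{y''} = s^2 Y - s·y(0) - y'(0) and L{y'} = sY - y(0), with y(0) = 0, y'(0) = -2) turn the left side into (s^2 - 5*s + 5)Y - (-2).
The right side is L{t^2} = 2/s^3.
So (s^2 - 5*s + 5)Y = 2/s^3 + (-2).
Divide through and combine into a single rational function.

Y(s) = (-2*s^3 + 2)/(s^5 - 5*s^4 + 5*s^3)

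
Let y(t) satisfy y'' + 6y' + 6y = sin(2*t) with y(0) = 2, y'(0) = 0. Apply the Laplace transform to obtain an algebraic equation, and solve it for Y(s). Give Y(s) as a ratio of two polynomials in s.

Apply the Laplace transform to the equation.
Using L{y''} = s^2 Y - s·y(0) - y'(0) and L{y'} = sY - y(0), with y(0) = 2, y'(0) = 0, the left side becomes (s^2 + 6*s + 6)Y - (2*s + 12).
The right side is L{sin(2*t)} = 2/(s^2 + 4).
So (s^2 + 6*s + 6)Y = 2/(s^2 + 4) + (2*s + 12).
Solve for Y(s) and write it as one ratio of polynomials.

Y(s) = (2*s^3 + 12*s^2 + 8*s + 50)/(s^4 + 6*s^3 + 10*s^2 + 24*s + 24)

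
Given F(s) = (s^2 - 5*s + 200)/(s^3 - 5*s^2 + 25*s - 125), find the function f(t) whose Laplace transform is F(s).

Factor the denominator: s^3 - 5*s^2 + 25*s - 125 = (s - 5)*(s^2 + 25).
Partial fraction decomposition gives [4/(s - 5)] + [-3*s/(s^2 + 25)] + [-20/(s^2 + 25)].
Invert each term: 4/(s - 5) ↔ 4e^(5t); -3·s/(s^2 + 25) ↔ -3cos(5t); -4·5/(s^2 + 25) ↔ -4sin(5t).

f(t) = 4*exp(5*t) - 4*sin(5*t) - 3*cos(5*t)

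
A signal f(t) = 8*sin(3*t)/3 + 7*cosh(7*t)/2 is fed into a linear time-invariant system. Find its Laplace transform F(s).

F(s) = 7*s/(2*(s^2 - 49)) + 8/(s^2 + 9)

Apply the Laplace transform termwise.
(7/2)·[L{cosh(7t)} = s/(s^2 - 49)]; (8/3)·[L{sin(3t)} = 3/(s^2 + 9)].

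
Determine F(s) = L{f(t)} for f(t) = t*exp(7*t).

L{e^(7t)} = 1/(s - 7).
Then apply L{t·g(t)} = -d/ds[G(s)] with G(s) = 1/(s - 7):
differentiating 1 time and applying the sign gives (s - 7)^(-2).

F(s) = (s - 7)^(-2)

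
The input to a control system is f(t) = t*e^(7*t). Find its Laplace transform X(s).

X(s) = (s - 7)^(-2)

L{e^(7t)} = 1/(s - 7).
Then apply L{t·g(t)} = -d/ds[G(s)] with G(s) = 1/(s - 7):
differentiating 1 time and applying the sign gives (s - 7)^(-2).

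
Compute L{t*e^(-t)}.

(s + 1)^(-2)

L{e^(-t)} = 1/(s + 1).
Then apply L{t·g(t)} = -d/ds[G(s)] with G(s) = 1/(s + 1):
differentiating 1 time and applying the sign gives (s + 1)^(-2).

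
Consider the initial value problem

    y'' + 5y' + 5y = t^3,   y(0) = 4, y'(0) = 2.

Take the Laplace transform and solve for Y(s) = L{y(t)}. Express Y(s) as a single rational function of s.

Y(s) = (4*s^5 + 22*s^4 + 6)/(s^6 + 5*s^5 + 5*s^4)

Transform both sides with L{·}.
Using L{y''} = s^2 Y - s·y(0) - y'(0) and L{y'} = sY - y(0), with y(0) = 4, y'(0) = 2, the left side becomes (s^2 + 5*s + 5)Y - (4*s + 22).
The right side is L{t^3} = 6/s^4.
So (s^2 + 5*s + 5)Y = 6/s^4 + (4*s + 22).
Solve for Y(s) and write it as one ratio of polynomials.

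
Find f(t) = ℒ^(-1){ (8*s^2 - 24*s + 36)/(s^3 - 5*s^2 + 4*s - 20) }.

f(t) = 4*exp(5*t) - 2*sin(2*t) + 4*cos(2*t)

Factor the denominator: s^3 - 5*s^2 + 4*s - 20 = (s - 5)*(s^2 + 4).
Partial fraction decomposition gives [4/(s - 5)] + [4*s/(s^2 + 4)] + [-4/(s^2 + 4)].
Invert each term: 4/(s - 5) ↔ 4e^(5t); 4·s/(s^2 + 4) ↔ 4cos(2t); -2·2/(s^2 + 4) ↔ -2sin(2t).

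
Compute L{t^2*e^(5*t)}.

L{e^(5t)} = 1/(s - 5).
Then apply L{t^2·g(t)} = (-1)^2 d^2/ds^2[G(s)] with G(s) = 1/(s - 5):
differentiating 2 times and applying the sign gives 2/(s - 5)^3.

2/(s - 5)^3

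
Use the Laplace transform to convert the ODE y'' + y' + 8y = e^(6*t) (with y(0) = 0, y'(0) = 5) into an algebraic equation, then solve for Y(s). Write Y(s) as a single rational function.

Take the Laplace transform of both sides.
The derivative rules (L{y''} = s^2 Y - s·y(0) - y'(0) and L{y'} = sY - y(0), with y(0) = 0, y'(0) = 5) turn the left side into (s^2 + s + 8)Y - (5).
The right side is L{e^(6*t)} = 1/(s - 6).
So (s^2 + s + 8)Y = 1/(s - 6) + (5).
Divide through and combine into a single rational function.

Y(s) = (5*s - 29)/(s^3 - 5*s^2 + 2*s - 48)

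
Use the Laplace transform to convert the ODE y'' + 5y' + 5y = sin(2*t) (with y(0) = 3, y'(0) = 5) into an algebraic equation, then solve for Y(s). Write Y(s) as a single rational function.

Y(s) = (3*s^3 + 20*s^2 + 12*s + 82)/(s^4 + 5*s^3 + 9*s^2 + 20*s + 20)

Apply the Laplace transform to the equation.
The derivative rules (L{y''} = s^2 Y - s·y(0) - y'(0) and L{y'} = sY - y(0), with y(0) = 3, y'(0) = 5) turn the left side into (s^2 + 5*s + 5)Y - (3*s + 20).
The right side is L{sin(2*t)} = 2/(s^2 + 4).
So (s^2 + 5*s + 5)Y = 2/(s^2 + 4) + (3*s + 20).
Isolate Y and clear denominators.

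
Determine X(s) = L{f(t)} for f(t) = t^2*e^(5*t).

X(s) = 2/(s - 5)^3

L{e^(5t)} = 1/(s - 5).
Then apply L{t^2·g(t)} = (-1)^2 d^2/ds^2[G(s)] with G(s) = 1/(s - 5):
differentiating 2 times and applying the sign gives 2/(s - 5)^3.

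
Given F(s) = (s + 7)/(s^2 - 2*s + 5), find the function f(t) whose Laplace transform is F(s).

Complete the square in the denominator: s^2 - 2*s + 5 = (s - 1)^2 + 2^2.
Split the numerator to match: s + 7 = 1·(s - 1) + 4·2.
Invert each term: 1·(s - 1)/((s - 1)^2 + 4) ↔ e^(t)cos(2t); 4·2/((s - 1)^2 + 4) ↔ 4e^(t)sin(2t).

f(t) = 4*exp(t)*sin(2*t) + exp(t)*cos(2*t)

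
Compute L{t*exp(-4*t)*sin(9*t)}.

18*(s + 4)/(s^2 + 8*s + 97)^2

L{sin(9t)} = 9/(s^2 + 81).
Multiplying by e^(-4t) shifts s → s + 4, so L{exp(-4*t)*sin(9*t)} = 9/((s + 4)^2 + 81).
Then apply L{t·g(t)} = -d/ds[H(s)] with H(s) = 9/((s + 4)^2 + 81):
differentiating 1 time and applying the sign gives 18*(s + 4)/(s^2 + 8*s + 97)^2.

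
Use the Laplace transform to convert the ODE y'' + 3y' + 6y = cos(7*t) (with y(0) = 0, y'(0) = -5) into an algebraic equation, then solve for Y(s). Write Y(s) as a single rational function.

Take the Laplace transform of both sides.
With L{y''} = s^2 Y - s·y(0) - y'(0) and L{y'} = sY - y(0), with y(0) = 0, y'(0) = -5: the LHS transforms to (s^2 + 3*s + 6)Y - (-5).
The right side is L{cos(7*t)} = s/(s^2 + 49).
So (s^2 + 3*s + 6)Y = s/(s^2 + 49) + (-5).
Divide through and combine into a single rational function.

Y(s) = (-5*s^2 + s - 245)/(s^4 + 3*s^3 + 55*s^2 + 147*s + 294)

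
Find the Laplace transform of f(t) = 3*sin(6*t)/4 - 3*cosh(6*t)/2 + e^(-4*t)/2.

-3*s/(2*(s^2 - 36)) + 9/(2*(s^2 + 36)) + 1/(2*(s + 4))

The transform is linear, so treat each term independently.
(1/2)·[L{e^(-4t)} = 1/(s + 4)]; (3/4)·[L{sin(6t)} = 6/(s^2 + 36)]; (-3/2)·[L{cosh(6t)} = s/(s^2 - 36)].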